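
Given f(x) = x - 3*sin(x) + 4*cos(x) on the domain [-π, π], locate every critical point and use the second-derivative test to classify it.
f'(x) = -4*sin(x) - 3*cos(x) + 1

Solve f'(x) = 0 on [-π, π]:
  f'(x) = 0 ⇔ -4*sin(x) - 3*cos(x) = -1. Write the left side as R·cos(x + φ) with R = √((-3)² + 4²) = 5, cos φ = -3/5, sin φ = 4/5; then cos(x + φ) = -1/5. Solve for x and keep the solutions lying in [-π, π].
  ⇒ x = atan((4 - 6*sqrt(6))/(3 + 8*sqrt(6))) ≈ -0.4421, atan((4 + 6*sqrt(6))/(3 - 8*sqrt(6))) + pi ≈ 2.2967

f''(x) = 3*sin(x) - 4*cos(x)
Second-derivative test at each critical point:
  f''(-0.4421) = -4.8990 < 0 → local maximum
  f''(2.2967) = 4.8990 > 0 → local minimum

Critical points: x = atan((4 - 6*sqrt(6))/(3 + 8*sqrt(6))) ≈ -0.4421 (local maximum); x = atan((4 + 6*sqrt(6))/(3 - 8*sqrt(6))) + pi ≈ 2.2967 (local minimum)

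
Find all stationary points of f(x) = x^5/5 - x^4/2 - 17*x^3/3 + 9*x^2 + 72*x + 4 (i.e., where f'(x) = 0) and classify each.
f'(x) = x^4 - 2*x^3 - 17*x^2 + 18*x + 72

Solve f'(x) = 0:
  Factor: x^4 - 2*x^3 - 17*x^2 + 18*x + 72 = (x - 4)*(x - 3)*(x + 2)*(x + 3) = 0.
  ⇒ x = -3, -2, 3, 4

f''(x) = 4*x^3 - 6*x^2 - 34*x + 18
Second-derivative test at each critical point:
  f''(-3) = -42 < 0 → local maximum
  f''(-2) = 30 > 0 → local minimum
  f''(3) = -30 < 0 → local maximum
  f''(4) = 42 > 0 → local minimum

Critical points: x = -3 (local maximum); x = -2 (local minimum); x = 3 (local maximum); x = 4 (local minimum)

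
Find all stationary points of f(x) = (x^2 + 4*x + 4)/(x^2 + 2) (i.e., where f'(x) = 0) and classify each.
f'(x) = 4*(-x^2 - x + 2)/(x^4 + 4*x^2 + 4)

Solve f'(x) = 0:
  f'(x) = -4*(x - 1)*(x + 2)/(x^2 + 2)^2; the denominator is positive wherever f is defined, so f'(x) = 0 ⇔ -4*x^2 - 4*x + 8 = 0.
  Factor: -4*x^2 - 4*x + 8 = -4*(x - 1)*(x + 2) = 0.
  ⇒ x = -2, 1

f''(x) = 4*(2*x^3 + 3*x^2 - 12*x - 2)/(x^6 + 6*x^4 + 12*x^2 + 8)
Second-derivative test at each critical point:
  f''(-2) = 1/3 > 0 → local minimum
  f''(1) = -4/3 < 0 → local maximum

Critical points: x = -2 (local minimum); x = 1 (local maximum)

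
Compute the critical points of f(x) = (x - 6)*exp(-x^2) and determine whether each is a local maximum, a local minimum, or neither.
f'(x) = (-2*x*(x - 6) + 1)*exp(-x^2)

Solve f'(x) = 0:
  f'(x) = (-2*x^2 + 12*x + 1)·exp(-x^2) and exp(-x^2) > 0 for every x, so f'(x) = 0 ⇔ -2*x^2 + 12*x + 1 = 0.
  2*x^2 - 12*x - 1 = 0 has no rational roots; quadratic formula: x = (12 ± √152)/4.
  ⇒ x = 3 - sqrt(38)/2 ≈ -0.0822, 3 + sqrt(38)/2 ≈ 6.0822

f''(x) = 2*(2*x^2*(x - 6) - 3*x + 6)*exp(-x^2)
Second-derivative test at each critical point:
  f''(-0.0822) = 12.2458 > 0 → local minimum
  f''(6.0822) = -1.059e-15 < 0 → local maximum

Critical points: x = 3 - sqrt(38)/2 ≈ -0.0822 (local minimum); x = 3 + sqrt(38)/2 ≈ 6.0822 (local maximum)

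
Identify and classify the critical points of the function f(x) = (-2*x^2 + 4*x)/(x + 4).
f'(x) = 2*(-x^2 - 8*x + 8)/(x^2 + 8*x + 16)

Solve f'(x) = 0:
  f'(x) = -2*(x^2 + 8*x - 8)/(x + 4)^2; the denominator is positive wherever f is defined, so f'(x) = 0 ⇔ -2*x^2 - 16*x + 16 = 0.
  Factor: -2*x^2 - 16*x + 16 = -2*(x^2 + 8*x - 8); x^2 + 8*x - 8 = 0 has no rational roots; quadratic formula: x = (-8 ± √96)/2.
  ⇒ x = -2*sqrt(6) - 4 ≈ -8.8990, -4 + 2*sqrt(6) ≈ 0.8990

f''(x) = -96/(x^3 + 12*x^2 + 48*x + 64)
Second-derivative test at each critical point:
  f''(-8.8990) = 0.8165 > 0 → local minimum
  f''(0.8990) = -0.8165 < 0 → local maximum

Critical points: x = -2*sqrt(6) - 4 ≈ -8.8990 (local minimum); x = -4 + 2*sqrt(6) ≈ 0.8990 (local maximum)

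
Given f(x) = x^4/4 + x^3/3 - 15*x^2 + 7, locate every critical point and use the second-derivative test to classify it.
f'(x) = x*(x^2 + x - 30)

Solve f'(x) = 0:
  Factor: x^3 + x^2 - 30*x = x*(x - 5)*(x + 6) = 0.
  ⇒ x = -6, 0, 5

f''(x) = 3*x^2 + 2*x - 30
Second-derivative test at each critical point:
  f''(-6) = 66 > 0 → local minimum
  f''(0) = -30 < 0 → local maximum
  f''(5) = 55 > 0 → local minimum

Critical points: x = -6 (local minimum); x = 0 (local maximum); x = 5 (local minimum)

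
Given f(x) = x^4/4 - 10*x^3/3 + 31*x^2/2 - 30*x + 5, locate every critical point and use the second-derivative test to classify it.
f'(x) = x^3 - 10*x^2 + 31*x - 30

Solve f'(x) = 0:
  Factor: x^3 - 10*x^2 + 31*x - 30 = (x - 5)*(x - 3)*(x - 2) = 0.
  ⇒ x = 2, 3, 5

f''(x) = 3*x^2 - 20*x + 31
Second-derivative test at each critical point:
  f''(2) = 3 > 0 → local minimum
  f''(3) = -2 < 0 → local maximum
  f''(5) = 6 > 0 → local minimum

Critical points: x = 2 (local minimum); x = 3 (local maximum); x = 5 (local minimum)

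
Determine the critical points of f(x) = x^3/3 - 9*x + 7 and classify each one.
f'(x) = x^2 - 9

Solve f'(x) = 0:
  Factor: x^2 - 9 = (x - 3)*(x + 3) = 0.
  ⇒ x = -3, 3

f''(x) = 2*x
Second-derivative test at each critical point:
  f''(-3) = -6 < 0 → local maximum
  f''(3) = 6 > 0 → local minimum

Critical points: x = -3 (local maximum); x = 3 (local minimum)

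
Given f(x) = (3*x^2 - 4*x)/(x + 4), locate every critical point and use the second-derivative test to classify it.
f'(x) = (3*x^2 + 24*x - 16)/(x^2 + 8*x + 16)

Solve f'(x) = 0:
  f'(x) = (3*x^2 + 24*x - 16)/(x + 4)^2; the denominator is positive wherever f is defined, so f'(x) = 0 ⇔ 3*x^2 + 24*x - 16 = 0.
  3*x^2 + 24*x - 16 = 0 has no rational roots; quadratic formula: x = (-24 ± √768)/6.
  ⇒ x = -8*sqrt(3)/3 - 4 ≈ -8.6188, -4 + 8*sqrt(3)/3 ≈ 0.6188

f''(x) = 128/(x^3 + 12*x^2 + 48*x + 64)
Second-derivative test at each critical point:
  f''(-8.6188) = -1.2990 < 0 → local maximum
  f''(0.6188) = 1.2990 > 0 → local minimum

Critical points: x = -8*sqrt(3)/3 - 4 ≈ -8.6188 (local maximum); x = -4 + 8*sqrt(3)/3 ≈ 0.6188 (local minimum)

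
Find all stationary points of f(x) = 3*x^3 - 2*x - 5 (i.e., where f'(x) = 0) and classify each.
f'(x) = 9*x^2 - 2

Solve f'(x) = 0:
  9*x^2 - 2 = 0 has no rational roots; quadratic formula: x = (0 ± √72)/18.
  ⇒ x = -sqrt(2)/3 ≈ -0.4714, sqrt(2)/3 ≈ 0.4714

f''(x) = 18*x
Second-derivative test at each critical point:
  f''(-0.4714) = -8.4853 < 0 → local maximum
  f''(0.4714) = 8.4853 > 0 → local minimum

Critical points: x = -sqrt(2)/3 ≈ -0.4714 (local maximum); x = sqrt(2)/3 ≈ 0.4714 (local minimum)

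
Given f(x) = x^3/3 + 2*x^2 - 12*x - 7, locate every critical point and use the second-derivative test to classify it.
f'(x) = x^2 + 4*x - 12

Solve f'(x) = 0:
  Factor: x^2 + 4*x - 12 = (x - 2)*(x + 6) = 0.
  ⇒ x = -6, 2

f''(x) = 2*x + 4
Second-derivative test at each critical point:
  f''(-6) = -8 < 0 → local maximum
  f''(2) = 8 > 0 → local minimum

Critical points: x = -6 (local maximum); x = 2 (local minimum)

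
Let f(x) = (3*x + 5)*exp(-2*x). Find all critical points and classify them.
f'(x) = (-6*x - 7)*exp(-2*x)

Solve f'(x) = 0:
  f'(x) = (-6*x - 7)·exp(-2*x) and exp(-2*x) > 0 for every x, so f'(x) = 0 ⇔ -6*x - 7 = 0.
  -6*x - 7 = 0.
  ⇒ x = -7/6

f''(x) = 4*(3*x + 2)*exp(-2*x)
Second-derivative test at each critical point:
  f''(-7/6) = -61.8736 < 0 → local maximum

Critical points: x = -7/6 (local maximum)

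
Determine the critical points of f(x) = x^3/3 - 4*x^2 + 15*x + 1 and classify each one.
f'(x) = x^2 - 8*x + 15

Solve f'(x) = 0:
  Factor: x^2 - 8*x + 15 = (x - 5)*(x - 3) = 0.
  ⇒ x = 3, 5

f''(x) = 2*x - 8
Second-derivative test at each critical point:
  f''(3) = -2 < 0 → local maximum
  f''(5) = 2 > 0 → local minimum

Critical points: x = 3 (local maximum); x = 5 (local minimum)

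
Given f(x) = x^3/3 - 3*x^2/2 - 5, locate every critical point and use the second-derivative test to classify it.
f'(x) = x*(x - 3)

Solve f'(x) = 0:
  Factor: x^2 - 3*x = x*(x - 3) = 0.
  ⇒ x = 0, 3

f''(x) = 2*x - 3
Second-derivative test at each critical point:
  f''(0) = -3 < 0 → local maximum
  f''(3) = 3 > 0 → local minimum

Critical points: x = 0 (local maximum); x = 3 (local minimum)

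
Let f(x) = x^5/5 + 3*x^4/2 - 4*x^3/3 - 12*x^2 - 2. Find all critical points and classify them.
f'(x) = x*(x^3 + 6*x^2 - 4*x - 24)

Solve f'(x) = 0:
  Factor: x^4 + 6*x^3 - 4*x^2 - 24*x = x*(x - 2)*(x + 2)*(x + 6) = 0.
  ⇒ x = -6, -2, 0, 2

f''(x) = 4*x^3 + 18*x^2 - 8*x - 24
Second-derivative test at each critical point:
  f''(-6) = -192 < 0 → local maximum
  f''(-2) = 32 > 0 → local minimum
  f''(0) = -24 < 0 → local maximum
  f''(2) = 64 > 0 → local minimum

Critical points: x = -6 (local maximum); x = -2 (local minimum); x = 0 (local maximum); x = 2 (local minimum)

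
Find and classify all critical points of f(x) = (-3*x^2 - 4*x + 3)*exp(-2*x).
f'(x) = 2*(3*x^2 + x - 5)*exp(-2*x)

Solve f'(x) = 0:
  f'(x) = (6*x^2 + 2*x - 10)·exp(-2*x) and exp(-2*x) > 0 for every x, so f'(x) = 0 ⇔ 6*x^2 + 2*x - 10 = 0.
  Factor: 6*x^2 + 2*x - 10 = 2*(3*x^2 + x - 5); 3*x^2 + x - 5 = 0 has no rational roots; quadratic formula: x = (-1 ± √61)/6.
  ⇒ x = -sqrt(61)/6 - 1/6 ≈ -1.4684, -1/6 + sqrt(61)/6 ≈ 1.1350

f''(x) = 2*(-6*x^2 + 4*x + 11)*exp(-2*x)
Second-derivative test at each critical point:
  f''(-1.4684) = -294.5162 < 0 → local maximum
  f''(1.1350) = 1.6137 > 0 → local minimum

Critical points: x = -sqrt(61)/6 - 1/6 ≈ -1.4684 (local maximum); x = -1/6 + sqrt(61)/6 ≈ 1.1350 (local minimum)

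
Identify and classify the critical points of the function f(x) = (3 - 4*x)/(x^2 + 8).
f'(x) = 2*(2*x^2 - 3*x - 16)/(x^4 + 16*x^2 + 64)

Solve f'(x) = 0:
  f'(x) = 2*(2*x^2 - 3*x - 16)/(x^2 + 8)^2; the denominator is positive wherever f is defined, so f'(x) = 0 ⇔ 4*x^2 - 6*x - 32 = 0.
  Factor: 4*x^2 - 6*x - 32 = 2*(2*x^2 - 3*x - 16); 2*x^2 - 3*x - 16 = 0 has no rational roots; quadratic formula: x = (3 ± √137)/4.
  ⇒ x = 3/4 - sqrt(137)/4 ≈ -2.1762, 3/4 + sqrt(137)/4 ≈ 3.6762

f''(x) = 2*(4*x^2*(3 - 4*x) + 3*(4*x - 1)*(x^2 + 8))/(x^2 + 8)^3
Second-derivative test at each critical point:
  f''(-2.1762) = -0.1443 < 0 → local maximum
  f''(3.6762) = 0.0506 > 0 → local minimum

Critical points: x = 3/4 - sqrt(137)/4 ≈ -2.1762 (local maximum); x = 3/4 + sqrt(137)/4 ≈ 3.6762 (local minimum)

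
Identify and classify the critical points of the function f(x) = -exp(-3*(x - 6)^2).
f'(x) = 6*(x - 6)*exp(-3*(x - 6)^2)

Solve f'(x) = 0:
  f'(x) = (6*x - 36)·exp(-3*(x - 6)^2) and exp(-3*(x - 6)^2) > 0 for every x, so f'(x) = 0 ⇔ 6*x - 36 = 0.
  Factor: 6*x - 36 = 6*(x - 6) = 0.
  ⇒ x = 6

f''(x) = 6*(1 - 6*(x - 6)^2)*exp(-3*(x - 6)^2)
Second-derivative test at each critical point:
  f''(6) = 6 > 0 → local minimum

Critical points: x = 6 (local minimum)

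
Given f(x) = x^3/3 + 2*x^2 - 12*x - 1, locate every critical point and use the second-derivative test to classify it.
f'(x) = x^2 + 4*x - 12

Solve f'(x) = 0:
  Factor: x^2 + 4*x - 12 = (x - 2)*(x + 6) = 0.
  ⇒ x = -6, 2

f''(x) = 2*x + 4
Second-derivative test at each critical point:
  f''(-6) = -8 < 0 → local maximum
  f''(2) = 8 > 0 → local minimum

Critical points: x = -6 (local maximum); x = 2 (local minimum)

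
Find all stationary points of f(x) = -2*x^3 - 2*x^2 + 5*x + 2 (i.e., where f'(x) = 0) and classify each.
f'(x) = -6*x^2 - 4*x + 5

Solve f'(x) = 0:
  6*x^2 + 4*x - 5 = 0 has no rational roots; quadratic formula: x = (-4 ± √136)/12.
  ⇒ x = -sqrt(34)/6 - 1/3 ≈ -1.3052, -1/3 + sqrt(34)/6 ≈ 0.6385

f''(x) = -12*x - 4
Second-derivative test at each critical point:
  f''(-1.3052) = 11.6619 > 0 → local minimum
  f''(0.6385) = -11.6619 < 0 → local maximum

Critical points: x = -sqrt(34)/6 - 1/3 ≈ -1.3052 (local minimum); x = -1/3 + sqrt(34)/6 ≈ 0.6385 (local maximum)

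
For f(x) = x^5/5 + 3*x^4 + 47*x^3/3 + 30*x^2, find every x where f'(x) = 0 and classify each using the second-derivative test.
f'(x) = x*(x^3 + 12*x^2 + 47*x + 60)

Solve f'(x) = 0:
  Factor: x^4 + 12*x^3 + 47*x^2 + 60*x = x*(x + 3)*(x + 4)*(x + 5) = 0.
  ⇒ x = -5, -4, -3, 0

f''(x) = 4*x^3 + 36*x^2 + 94*x + 60
Second-derivative test at each critical point:
  f''(-5) = -10 < 0 → local maximum
  f''(-4) = 4 > 0 → local minimum
  f''(-3) = -6 < 0 → local maximum
  f''(0) = 60 > 0 → local minimum

Critical points: x = -5 (local maximum); x = -4 (local minimum); x = -3 (local maximum); x = 0 (local minimum)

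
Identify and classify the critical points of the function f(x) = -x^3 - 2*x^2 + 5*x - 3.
f'(x) = -3*x^2 - 4*x + 5

Solve f'(x) = 0:
  3*x^2 + 4*x - 5 = 0 has no rational roots; quadratic formula: x = (-4 ± √76)/6.
  ⇒ x = -sqrt(19)/3 - 2/3 ≈ -2.1196, -2/3 + sqrt(19)/3 ≈ 0.7863

f''(x) = -6*x - 4
Second-derivative test at each critical point:
  f''(-2.1196) = 8.7178 > 0 → local minimum
  f''(0.7863) = -8.7178 < 0 → local maximum

Critical points: x = -sqrt(19)/3 - 2/3 ≈ -2.1196 (local minimum); x = -2/3 + sqrt(19)/3 ≈ 0.7863 (local maximum)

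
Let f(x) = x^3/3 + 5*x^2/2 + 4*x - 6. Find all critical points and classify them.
f'(x) = x^2 + 5*x + 4

Solve f'(x) = 0:
  Factor: x^2 + 5*x + 4 = (x + 1)*(x + 4) = 0.
  ⇒ x = -4, -1

f''(x) = 2*x + 5
Second-derivative test at each critical point:
  f''(-4) = -3 < 0 → local maximum
  f''(-1) = 3 > 0 → local minimum

Critical points: x = -4 (local maximum); x = -1 (local minimum)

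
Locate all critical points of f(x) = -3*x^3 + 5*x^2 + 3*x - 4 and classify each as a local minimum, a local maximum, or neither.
f'(x) = -9*x^2 + 10*x + 3

Solve f'(x) = 0:
  9*x^2 - 10*x - 3 = 0 has no rational roots; quadratic formula: x = (10 ± √208)/18.
  ⇒ x = 5/9 - 2*sqrt(13)/9 ≈ -0.2457, 5/9 + 2*sqrt(13)/9 ≈ 1.3568

f''(x) = 10 - 18*x
Second-derivative test at each critical point:
  f''(-0.2457) = 14.4222 > 0 → local minimum
  f''(1.3568) = -14.4222 < 0 → local maximum

Critical points: x = 5/9 - 2*sqrt(13)/9 ≈ -0.2457 (local minimum); x = 5/9 + 2*sqrt(13)/9 ≈ 1.3568 (local maximum)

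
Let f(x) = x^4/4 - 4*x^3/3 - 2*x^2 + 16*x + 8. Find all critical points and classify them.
f'(x) = x^3 - 4*x^2 - 4*x + 16

Solve f'(x) = 0:
  Factor: x^3 - 4*x^2 - 4*x + 16 = (x - 4)*(x - 2)*(x + 2) = 0.
  ⇒ x = -2, 2, 4

f''(x) = 3*x^2 - 8*x - 4
Second-derivative test at each critical point:
  f''(-2) = 24 > 0 → local minimum
  f''(2) = -8 < 0 → local maximum
  f''(4) = 12 > 0 → local minimum

Critical points: x = -2 (local minimum); x = 2 (local maximum); x = 4 (local minimum)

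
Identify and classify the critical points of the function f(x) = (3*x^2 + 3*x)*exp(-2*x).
f'(x) = 3*(1 - 2*x^2)*exp(-2*x)

Solve f'(x) = 0:
  f'(x) = (3 - 6*x^2)·exp(-2*x) and exp(-2*x) > 0 for every x, so f'(x) = 0 ⇔ 3 - 6*x^2 = 0.
  Factor: 3 - 6*x^2 = -3*(2*x^2 - 1); 2*x^2 - 1 = 0 has no rational roots; quadratic formula: x = (0 ± √8)/4.
  ⇒ x = -sqrt(2)/2 ≈ -0.7071, sqrt(2)/2 ≈ 0.7071

f''(x) = 6*(2*x^2 - 2*x - 1)*exp(-2*x)
Second-derivative test at each critical point:
  f''(-0.7071) = 34.9021 > 0 → local minimum
  f''(0.7071) = -2.0629 < 0 → local maximum

Critical points: x = -sqrt(2)/2 ≈ -0.7071 (local minimum); x = sqrt(2)/2 ≈ 0.7071 (local maximum)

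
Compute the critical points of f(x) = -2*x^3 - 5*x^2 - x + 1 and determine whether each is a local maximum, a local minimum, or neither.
f'(x) = -6*x^2 - 10*x - 1

Solve f'(x) = 0:
  6*x^2 + 10*x + 1 = 0 has no rational roots; quadratic formula: x = (-10 ± √76)/12.
  ⇒ x = -5/6 - sqrt(19)/6 ≈ -1.5598, -5/6 + sqrt(19)/6 ≈ -0.1069

f''(x) = -12*x - 10
Second-derivative test at each critical point:
  f''(-1.5598) = 8.7178 > 0 → local minimum
  f''(-0.1069) = -8.7178 < 0 → local maximum

Critical points: x = -5/6 - sqrt(19)/6 ≈ -1.5598 (local minimum); x = -5/6 + sqrt(19)/6 ≈ -0.1069 (local maximum)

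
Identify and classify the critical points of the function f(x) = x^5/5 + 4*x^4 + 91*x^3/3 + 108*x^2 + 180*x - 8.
f'(x) = x^4 + 16*x^3 + 91*x^2 + 216*x + 180

Solve f'(x) = 0:
  Factor: x^4 + 16*x^3 + 91*x^2 + 216*x + 180 = (x + 2)*(x + 3)*(x + 5)*(x + 6) = 0.
  ⇒ x = -6, -5, -3, -2

f''(x) = 4*x^3 + 48*x^2 + 182*x + 216
Second-derivative test at each critical point:
  f''(-6) = -12 < 0 → local maximum
  f''(-5) = 6 > 0 → local minimum
  f''(-3) = -6 < 0 → local maximum
  f''(-2) = 12 > 0 → local minimum

Critical points: x = -6 (local maximum); x = -5 (local minimum); x = -3 (local maximum); x = -2 (local minimum)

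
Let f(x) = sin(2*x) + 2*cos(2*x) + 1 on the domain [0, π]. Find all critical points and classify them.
f'(x) = -4*sin(2*x) + 2*cos(2*x)

Solve f'(x) = 0 on [0, π]:
  f'(x) = 0 ⇔ cos(2*x) = 2*sin(2*x) ⇔ tan(2*x) = 1/2, i.e. 2*x = arctan(1/2) + nπ; keep the solutions lying in [0, π].
  ⇒ x = atan(1/2)/2 ≈ 0.2318, atan(1/2)/2 + pi/2 ≈ 1.8026

f''(x) = -4*sin(2*x) - 8*cos(2*x)
Second-derivative test at each critical point:
  f''(0.2318) = -8.9443 < 0 → local maximum
  f''(1.8026) = 8.9443 > 0 → local minimum

Critical points: x = atan(1/2)/2 ≈ 0.2318 (local maximum); x = atan(1/2)/2 + pi/2 ≈ 1.8026 (local minimum)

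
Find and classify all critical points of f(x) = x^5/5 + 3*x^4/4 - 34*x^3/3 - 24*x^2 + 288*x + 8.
f'(x) = x^4 + 3*x^3 - 34*x^2 - 48*x + 288

Solve f'(x) = 0:
  Factor: x^4 + 3*x^3 - 34*x^2 - 48*x + 288 = (x - 4)*(x - 3)*(x + 4)*(x + 6) = 0.
  ⇒ x = -6, -4, 3, 4

f''(x) = 4*x^3 + 9*x^2 - 68*x - 48
Second-derivative test at each critical point:
  f''(-6) = -180 < 0 → local maximum
  f''(-4) = 112 > 0 → local minimum
  f''(3) = -63 < 0 → local maximum
  f''(4) = 80 > 0 → local minimum

Critical points: x = -6 (local maximum); x = -4 (local minimum); x = 3 (local maximum); x = 4 (local minimum)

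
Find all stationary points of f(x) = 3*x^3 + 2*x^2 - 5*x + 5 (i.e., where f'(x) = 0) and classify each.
f'(x) = 9*x^2 + 4*x - 5

Solve f'(x) = 0:
  Factor: 9*x^2 + 4*x - 5 = (x + 1)*(9*x - 5) = 0.
  ⇒ x = -1, 5/9

f''(x) = 18*x + 4
Second-derivative test at each critical point:
  f''(-1) = -14 < 0 → local maximum
  f''(5/9) = 14 > 0 → local minimum

Critical points: x = -1 (local maximum); x = 5/9 (local minimum)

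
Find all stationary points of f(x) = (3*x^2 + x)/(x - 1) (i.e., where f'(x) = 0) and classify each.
f'(x) = (3*x^2 - 6*x - 1)/(x^2 - 2*x + 1)

Solve f'(x) = 0:
  f'(x) = (3*x^2 - 6*x - 1)/(x - 1)^2; the denominator is positive wherever f is defined, so f'(x) = 0 ⇔ 3*x^2 - 6*x - 1 = 0.
  3*x^2 - 6*x - 1 = 0 has no rational roots; quadratic formula: x = (6 ± √48)/6.
  ⇒ x = 1 - 2*sqrt(3)/3 ≈ -0.1547, 1 + 2*sqrt(3)/3 ≈ 2.1547

f''(x) = 8/(x^3 - 3*x^2 + 3*x - 1)
Second-derivative test at each critical point:
  f''(-0.1547) = -5.1962 < 0 → local maximum
  f''(2.1547) = 5.1962 > 0 → local minimum

Critical points: x = 1 - 2*sqrt(3)/3 ≈ -0.1547 (local maximum); x = 1 + 2*sqrt(3)/3 ≈ 2.1547 (local minimum)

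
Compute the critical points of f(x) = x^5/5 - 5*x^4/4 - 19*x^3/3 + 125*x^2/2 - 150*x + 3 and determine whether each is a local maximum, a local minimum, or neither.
f'(x) = x^4 - 5*x^3 - 19*x^2 + 125*x - 150

Solve f'(x) = 0:
  Factor: x^4 - 5*x^3 - 19*x^2 + 125*x - 150 = (x - 5)*(x - 3)*(x - 2)*(x + 5) = 0.
  ⇒ x = -5, 2, 3, 5

f''(x) = 4*x^3 - 15*x^2 - 38*x + 125
Second-derivative test at each critical point:
  f''(-5) = -560 < 0 → local maximum
  f''(2) = 21 > 0 → local minimum
  f''(3) = -16 < 0 → local maximum
  f''(5) = 60 > 0 → local minimum

Critical points: x = -5 (local maximum); x = 2 (local minimum); x = 3 (local maximum); x = 5 (local minimum)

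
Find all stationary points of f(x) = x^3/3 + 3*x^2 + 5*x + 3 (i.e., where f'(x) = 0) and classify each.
f'(x) = x^2 + 6*x + 5

Solve f'(x) = 0:
  Factor: x^2 + 6*x + 5 = (x + 1)*(x + 5) = 0.
  ⇒ x = -5, -1

f''(x) = 2*x + 6
Second-derivative test at each critical point:
  f''(-5) = -4 < 0 → local maximum
  f''(-1) = 4 > 0 → local minimum

Critical points: x = -5 (local maximum); x = -1 (local minimum)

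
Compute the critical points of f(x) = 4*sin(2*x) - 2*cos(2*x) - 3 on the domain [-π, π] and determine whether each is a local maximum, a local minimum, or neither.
f'(x) = 4*sin(2*x) + 8*cos(2*x)

Solve f'(x) = 0 on [-π, π]:
  f'(x) = 0 ⇔ 4*cos(2*x) = -2*sin(2*x) ⇔ tan(2*x) = -2, i.e. 2*x = arctan(-2) + nπ; keep the solutions lying in [-π, π].
  ⇒ x = -pi/2 - atan(2)/2 ≈ -2.1244, -atan(2)/2 ≈ -0.5536, -atan(2)/2 + pi/2 ≈ 1.0172, pi - atan(2)/2 ≈ 2.5880

f''(x) = -16*sin(2*x) + 8*cos(2*x)
Second-derivative test at each critical point:
  f''(-2.1244) = -17.8885 < 0 → local maximum
  f''(-0.5536) = 17.8885 > 0 → local minimum
  f''(1.0172) = -17.8885 < 0 → local maximum
  f''(2.5880) = 17.8885 > 0 → local minimum

Critical points: x = -pi/2 - atan(2)/2 ≈ -2.1244 (local maximum); x = -atan(2)/2 ≈ -0.5536 (local minimum); x = -atan(2)/2 + pi/2 ≈ 1.0172 (local maximum); x = pi - atan(2)/2 ≈ 2.5880 (local minimum)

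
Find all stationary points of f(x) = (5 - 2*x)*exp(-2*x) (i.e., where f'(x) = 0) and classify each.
f'(x) = 4*(x - 3)*exp(-2*x)

Solve f'(x) = 0:
  f'(x) = (4*x - 12)·exp(-2*x) and exp(-2*x) > 0 for every x, so f'(x) = 0 ⇔ 4*x - 12 = 0.
  Factor: 4*x - 12 = 4*(x - 3) = 0.
  ⇒ x = 3

f''(x) = 4*(7 - 2*x)*exp(-2*x)
Second-derivative test at each critical point:
  f''(3) = 0.0099 > 0 → local minimum

Critical points: x = 3 (local minimum)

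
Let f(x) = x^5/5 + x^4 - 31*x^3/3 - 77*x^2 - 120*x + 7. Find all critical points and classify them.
f'(x) = x^4 + 4*x^3 - 31*x^2 - 154*x - 120

Solve f'(x) = 0:
  Factor: x^4 + 4*x^3 - 31*x^2 - 154*x - 120 = (x - 6)*(x + 1)*(x + 4)*(x + 5) = 0.
  ⇒ x = -5, -4, -1, 6

f''(x) = 4*x^3 + 12*x^2 - 62*x - 154
Second-derivative test at each critical point:
  f''(-5) = -44 < 0 → local maximum
  f''(-4) = 30 > 0 → local minimum
  f''(-1) = -84 < 0 → local maximum
  f''(6) = 770 > 0 → local minimum

Critical points: x = -5 (local maximum); x = -4 (local minimum); x = -1 (local maximum); x = 6 (local minimum)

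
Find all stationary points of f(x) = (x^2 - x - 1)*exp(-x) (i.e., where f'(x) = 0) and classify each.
f'(x) = x*(3 - x)*exp(-x)

Solve f'(x) = 0:
  f'(x) = (-x^2 + 3*x)·exp(-x) and exp(-x) > 0 for every x, so f'(x) = 0 ⇔ -x^2 + 3*x = 0.
  Factor: -x^2 + 3*x = -x*(x - 3) = 0.
  ⇒ x = 0, 3

f''(x) = (x^2 - 5*x + 3)*exp(-x)
Second-derivative test at each critical point:
  f''(0) = 3 > 0 → local minimum
  f''(3) = -0.1494 < 0 → local maximum

Critical points: x = 0 (local minimum); x = 3 (local maximum)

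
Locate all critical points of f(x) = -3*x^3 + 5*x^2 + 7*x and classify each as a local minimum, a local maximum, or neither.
f'(x) = -9*x^2 + 10*x + 7

Solve f'(x) = 0:
  9*x^2 - 10*x - 7 = 0 has no rational roots; quadratic formula: x = (10 ± √352)/18.
  ⇒ x = 5/9 - 2*sqrt(22)/9 ≈ -0.4868, 5/9 + 2*sqrt(22)/9 ≈ 1.5979

f''(x) = 10 - 18*x
Second-derivative test at each critical point:
  f''(-0.4868) = 18.7617 > 0 → local minimum
  f''(1.5979) = -18.7617 < 0 → local maximum

Critical points: x = 5/9 - 2*sqrt(22)/9 ≈ -0.4868 (local minimum); x = 5/9 + 2*sqrt(22)/9 ≈ 1.5979 (local maximum)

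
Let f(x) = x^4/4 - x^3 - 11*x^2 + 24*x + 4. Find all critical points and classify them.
f'(x) = x^3 - 3*x^2 - 22*x + 24

Solve f'(x) = 0:
  Factor: x^3 - 3*x^2 - 22*x + 24 = (x - 6)*(x - 1)*(x + 4) = 0.
  ⇒ x = -4, 1, 6

f''(x) = 3*x^2 - 6*x - 22
Second-derivative test at each critical point:
  f''(-4) = 50 > 0 → local minimum
  f''(1) = -25 < 0 → local maximum
  f''(6) = 50 > 0 → local minimum

Critical points: x = -4 (local minimum); x = 1 (local maximum); x = 6 (local minimum)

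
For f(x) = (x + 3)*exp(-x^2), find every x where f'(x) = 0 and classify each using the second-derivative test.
f'(x) = (-2*x*(x + 3) + 1)*exp(-x^2)

Solve f'(x) = 0:
  f'(x) = (-2*x^2 - 6*x + 1)·exp(-x^2) and exp(-x^2) > 0 for every x, so f'(x) = 0 ⇔ -2*x^2 - 6*x + 1 = 0.
  2*x^2 + 6*x - 1 = 0 has no rational roots; quadratic formula: x = (-6 ± √44)/4.
  ⇒ x = -sqrt(11)/2 - 3/2 ≈ -3.1583, -3/2 + sqrt(11)/2 ≈ 0.1583

f''(x) = 2*(2*x^2*(x + 3) - 3*x - 3)*exp(-x^2)
Second-derivative test at each critical point:
  f''(-3.1583) = 3.088e-04 > 0 → local minimum
  f''(0.1583) = -6.4691 < 0 → local maximum

Critical points: x = -sqrt(11)/2 - 3/2 ≈ -3.1583 (local minimum); x = -3/2 + sqrt(11)/2 ≈ 0.1583 (local maximum)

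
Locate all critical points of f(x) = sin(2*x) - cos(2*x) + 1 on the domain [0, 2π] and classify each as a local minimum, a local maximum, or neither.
f'(x) = 2*sqrt(2)*sin(2*x + pi/4)

Solve f'(x) = 0 on [0, 2π]:
  f'(x) = 0 ⇔ cos(2*x) = -sin(2*x) ⇔ tan(2*x) = -1, i.e. 2*x = arctan(-1) + nπ; keep the solutions lying in [0, 2π].
  ⇒ x = 3*pi/8 ≈ 1.1781, 7*pi/8 ≈ 2.7489, 11*pi/8 ≈ 4.3197, 15*pi/8 ≈ 5.8905

f''(x) = 4*sqrt(2)*cos(2*x + pi/4)
Second-derivative test at each critical point:
  f''(1.1781) = -5.6569 < 0 → local maximum
  f''(2.7489) = 5.6569 > 0 → local minimum
  f''(4.3197) = -5.6569 < 0 → local maximum
  f''(5.8905) = 5.6569 > 0 → local minimum

Critical points: x = 3*pi/8 ≈ 1.1781 (local maximum); x = 7*pi/8 ≈ 2.7489 (local minimum); x = 11*pi/8 ≈ 4.3197 (local maximum); x = 15*pi/8 ≈ 5.8905 (local minimum)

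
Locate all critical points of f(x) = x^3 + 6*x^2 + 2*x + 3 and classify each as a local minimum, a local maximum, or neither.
f'(x) = 3*x^2 + 12*x + 2

Solve f'(x) = 0:
  3*x^2 + 12*x + 2 = 0 has no rational roots; quadratic formula: x = (-12 ± √120)/6.
  ⇒ x = -2 - sqrt(30)/3 ≈ -3.8257, -2 + sqrt(30)/3 ≈ -0.1743

f''(x) = 6*x + 12
Second-derivative test at each critical point:
  f''(-3.8257) = -10.9545 < 0 → local maximum
  f''(-0.1743) = 10.9545 > 0 → local minimum

Critical points: x = -2 - sqrt(30)/3 ≈ -3.8257 (local maximum); x = -2 + sqrt(30)/3 ≈ -0.1743 (local minimum)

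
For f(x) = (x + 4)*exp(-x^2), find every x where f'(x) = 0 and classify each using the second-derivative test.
f'(x) = (-2*x*(x + 4) + 1)*exp(-x^2)

Solve f'(x) = 0:
  f'(x) = (-2*x^2 - 8*x + 1)·exp(-x^2) and exp(-x^2) > 0 for every x, so f'(x) = 0 ⇔ -2*x^2 - 8*x + 1 = 0.
  2*x^2 + 8*x - 1 = 0 has no rational roots; quadratic formula: x = (-8 ± √72)/4.
  ⇒ x = -3*sqrt(2)/2 - 2 ≈ -4.1213, -2 + 3*sqrt(2)/2 ≈ 0.1213

f''(x) = 2*(2*x^2*(x + 4) - 3*x - 4)*exp(-x^2)
Second-derivative test at each critical point:
  f''(-4.1213) = 3.565e-07 > 0 → local minimum
  f''(0.1213) = -8.3613 < 0 → local maximum

Critical points: x = -3*sqrt(2)/2 - 2 ≈ -4.1213 (local minimum); x = -2 + 3*sqrt(2)/2 ≈ 0.1213 (local maximum)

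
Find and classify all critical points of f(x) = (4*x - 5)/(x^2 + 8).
f'(x) = 2*(-2*x^2 + 5*x + 16)/(x^4 + 16*x^2 + 64)

Solve f'(x) = 0:
  f'(x) = -2*(2*x^2 - 5*x - 16)/(x^2 + 8)^2; the denominator is positive wherever f is defined, so f'(x) = 0 ⇔ -4*x^2 + 10*x + 32 = 0.
  Factor: -4*x^2 + 10*x + 32 = -2*(2*x^2 - 5*x - 16); 2*x^2 - 5*x - 16 = 0 has no rational roots; quadratic formula: x = (5 ± √153)/4.
  ⇒ x = 5/4 - 3*sqrt(17)/4 ≈ -1.8423, 5/4 + 3*sqrt(17)/4 ≈ 4.3423

f''(x) = 2*(4*x^2*(4*x - 5) + (5 - 12*x)*(x^2 + 8))/(x^2 + 8)^3
Second-derivative test at each critical point:
  f''(-1.8423) = 0.1906 > 0 → local minimum
  f''(4.3423) = -0.0343 < 0 → local maximum

Critical points: x = 5/4 - 3*sqrt(17)/4 ≈ -1.8423 (local minimum); x = 5/4 + 3*sqrt(17)/4 ≈ 4.3423 (local maximum)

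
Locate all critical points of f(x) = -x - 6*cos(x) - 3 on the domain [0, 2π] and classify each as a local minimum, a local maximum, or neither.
f'(x) = 6*sin(x) - 1

Solve f'(x) = 0 on [0, 2π]:
  f'(x) = 0 ⇔ sin(x) = 1/6, i.e. x = arcsin(1/6) + 2nπ or x = π − arcsin(1/6) + 2nπ; keep the solutions lying in [0, 2π].
  ⇒ x = asin(1/6) ≈ 0.1674, pi - asin(1/6) ≈ 2.9741

f''(x) = 6*cos(x)
Second-derivative test at each critical point:
  f''(0.1674) = 5.9161 > 0 → local minimum
  f''(2.9741) = -5.9161 < 0 → local maximum

Critical points: x = asin(1/6) ≈ 0.1674 (local minimum); x = pi - asin(1/6) ≈ 2.9741 (local maximum)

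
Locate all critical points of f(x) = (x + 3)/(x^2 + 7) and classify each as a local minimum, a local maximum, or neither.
f'(x) = (x^2 - 2*x*(x + 3) + 7)/(x^2 + 7)^2

Solve f'(x) = 0:
  f'(x) = -(x - 1)*(x + 7)/(x^2 + 7)^2; the denominator is positive wherever f is defined, so f'(x) = 0 ⇔ -x^2 - 6*x + 7 = 0.
  Factor: -x^2 - 6*x + 7 = -(x - 1)*(x + 7) = 0.
  ⇒ x = -7, 1

f''(x) = 2*(4*x^2*(x + 3) - 3*(x + 1)*(x^2 + 7))/(x^2 + 7)^3
Second-derivative test at each critical point:
  f''(-7) = 1/392 > 0 → local minimum
  f''(1) = -1/8 < 0 → local maximum

Critical points: x = -7 (local minimum); x = 1 (local maximum)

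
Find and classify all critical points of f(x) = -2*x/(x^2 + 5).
f'(x) = 2*(x^2 - 5)/(x^2 + 5)^2

Solve f'(x) = 0:
  f'(x) = 2*(x^2 - 5)/(x^2 + 5)^2; the denominator is positive wherever f is defined, so f'(x) = 0 ⇔ 2*x^2 - 10 = 0.
  Factor: 2*x^2 - 10 = 2*(x^2 - 5); x^2 - 5 = 0 has no rational roots; quadratic formula: x = (0 ± √20)/2.
  ⇒ x = -sqrt(5) ≈ -2.2361, sqrt(5) ≈ 2.2361

f''(x) = 4*x*(15 - x^2)/(x^2 + 5)^3
Second-derivative test at each critical point:
  f''(-2.2361) = -0.0894 < 0 → local maximum
  f''(2.2361) = 0.0894 > 0 → local minimum

Critical points: x = -sqrt(5) ≈ -2.2361 (local maximum); x = sqrt(5) ≈ 2.2361 (local minimum)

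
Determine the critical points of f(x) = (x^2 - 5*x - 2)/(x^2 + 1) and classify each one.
f'(x) = (5*x^2 + 6*x - 5)/(x^4 + 2*x^2 + 1)

Solve f'(x) = 0:
  f'(x) = (5*x^2 + 6*x - 5)/(x^2 + 1)^2; the denominator is positive wherever f is defined, so f'(x) = 0 ⇔ 5*x^2 + 6*x - 5 = 0.
  5*x^2 + 6*x - 5 = 0 has no rational roots; quadratic formula: x = (-6 ± √136)/10.
  ⇒ x = -sqrt(34)/5 - 3/5 ≈ -1.7662, -3/5 + sqrt(34)/5 ≈ 0.5662

f''(x) = 2*(-5*x^3 - 9*x^2 + 15*x + 3)/(x^6 + 3*x^4 + 3*x^2 + 1)
Second-derivative test at each critical point:
  f''(-1.7662) = -0.6872 < 0 → local maximum
  f''(0.5662) = 6.6872 > 0 → local minimum

Critical points: x = -sqrt(34)/5 - 3/5 ≈ -1.7662 (local maximum); x = -3/5 + sqrt(34)/5 ≈ 0.5662 (local minimum)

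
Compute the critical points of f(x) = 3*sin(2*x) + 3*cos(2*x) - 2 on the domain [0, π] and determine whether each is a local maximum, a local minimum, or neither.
f'(x) = 6*sqrt(2)*cos(2*x + pi/4)

Solve f'(x) = 0 on [0, π]:
  f'(x) = 0 ⇔ 3*cos(2*x) = 3*sin(2*x) ⇔ tan(2*x) = 1, i.e. 2*x = arctan(1) + nπ; keep the solutions lying in [0, π].
  ⇒ x = pi/8 ≈ 0.3927, 5*pi/8 ≈ 1.9635

f''(x) = -12*sqrt(2)*sin(2*x + pi/4)
Second-derivative test at each critical point:
  f''(0.3927) = -16.9706 < 0 → local maximum
  f''(1.9635) = 16.9706 > 0 → local minimum

Critical points: x = pi/8 ≈ 0.3927 (local maximum); x = 5*pi/8 ≈ 1.9635 (local minimum)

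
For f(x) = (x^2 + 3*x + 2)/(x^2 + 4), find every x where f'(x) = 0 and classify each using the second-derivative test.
f'(x) = (-3*x^2 + 4*x + 12)/(x^4 + 8*x^2 + 16)

Solve f'(x) = 0:
  f'(x) = -(3*x^2 - 4*x - 12)/(x^2 + 4)^2; the denominator is positive wherever f is defined, so f'(x) = 0 ⇔ -3*x^2 + 4*x + 12 = 0.
  3*x^2 - 4*x - 12 = 0 has no rational roots; quadratic formula: x = (4 ± √160)/6.
  ⇒ x = 2/3 - 2*sqrt(10)/3 ≈ -1.4415, 2/3 + 2*sqrt(10)/3 ≈ 2.7749

f''(x) = 2*(3*x^3 - 6*x^2 - 36*x + 8)/(x^6 + 12*x^4 + 48*x^2 + 64)
Second-derivative test at each critical point:
  f''(-1.4415) = 0.3424 > 0 → local minimum
  f''(2.7749) = -0.0924 < 0 → local maximum

Critical points: x = 2/3 - 2*sqrt(10)/3 ≈ -1.4415 (local minimum); x = 2/3 + 2*sqrt(10)/3 ≈ 2.7749 (local maximum)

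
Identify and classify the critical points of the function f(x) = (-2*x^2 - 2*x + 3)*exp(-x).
f'(x) = (2*x^2 - 2*x - 5)*exp(-x)

Solve f'(x) = 0:
  f'(x) = (2*x^2 - 2*x - 5)·exp(-x) and exp(-x) > 0 for every x, so f'(x) = 0 ⇔ 2*x^2 - 2*x - 5 = 0.
  2*x^2 - 2*x - 5 = 0 has no rational roots; quadratic formula: x = (2 ± √44)/4.
  ⇒ x = 1/2 - sqrt(11)/2 ≈ -1.1583, 1/2 + sqrt(11)/2 ≈ 2.1583

f''(x) = (-2*x^2 + 6*x + 3)*exp(-x)
Second-derivative test at each critical point:
  f''(-1.1583) = -21.1239 < 0 → local maximum
  f''(2.1583) = 0.7663 > 0 → local minimum

Critical points: x = 1/2 - sqrt(11)/2 ≈ -1.1583 (local maximum); x = 1/2 + sqrt(11)/2 ≈ 2.1583 (local minimum)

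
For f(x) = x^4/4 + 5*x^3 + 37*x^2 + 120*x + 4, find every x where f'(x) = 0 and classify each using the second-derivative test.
f'(x) = x^3 + 15*x^2 + 74*x + 120

Solve f'(x) = 0:
  Factor: x^3 + 15*x^2 + 74*x + 120 = (x + 4)*(x + 5)*(x + 6) = 0.
  ⇒ x = -6, -5, -4

f''(x) = 3*x^2 + 30*x + 74
Second-derivative test at each critical point:
  f''(-6) = 2 > 0 → local minimum
  f''(-5) = -1 < 0 → local maximum
  f''(-4) = 2 > 0 → local minimum

Critical points: x = -6 (local minimum); x = -5 (local maximum); x = -4 (local minimum)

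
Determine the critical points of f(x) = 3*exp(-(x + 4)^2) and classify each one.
f'(x) = 6*(-x - 4)*exp(-(x + 4)^2)

Solve f'(x) = 0:
  f'(x) = (-6*x - 24)·exp(-(x + 4)^2) and exp(-(x + 4)^2) > 0 for every x, so f'(x) = 0 ⇔ -6*x - 24 = 0.
  Factor: -6*x - 24 = -6*(x + 4) = 0.
  ⇒ x = -4

f''(x) = 6*(2*(x + 4)^2 - 1)*exp(-(x + 4)^2)
Second-derivative test at each critical point:
  f''(-4) = -6 < 0 → local maximum

Critical points: x = -4 (local maximum)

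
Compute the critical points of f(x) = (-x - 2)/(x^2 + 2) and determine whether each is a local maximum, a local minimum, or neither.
f'(x) = (-x^2 + 2*x*(x + 2) - 2)/(x^2 + 2)^2

Solve f'(x) = 0:
  f'(x) = (x^2 + 4*x - 2)/(x^2 + 2)^2; the denominator is positive wherever f is defined, so f'(x) = 0 ⇔ x^2 + 4*x - 2 = 0.
  x^2 + 4*x - 2 = 0 has no rational roots; quadratic formula: x = (-4 ± √24)/2.
  ⇒ x = -sqrt(6) - 2 ≈ -4.4495, -2 + sqrt(6) ≈ 0.4495

f''(x) = 2*(-4*x^2*(x + 2) + (3*x + 2)*(x^2 + 2))/(x^2 + 2)^3
Second-derivative test at each critical point:
  f''(-4.4495) = -0.0103 < 0 → local maximum
  f''(0.4495) = 1.0103 > 0 → local minimum

Critical points: x = -sqrt(6) - 2 ≈ -4.4495 (local maximum); x = -2 + sqrt(6) ≈ 0.4495 (local minimum)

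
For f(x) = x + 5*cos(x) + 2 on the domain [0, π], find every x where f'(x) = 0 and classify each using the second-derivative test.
f'(x) = 1 - 5*sin(x)

Solve f'(x) = 0 on [0, π]:
  f'(x) = 0 ⇔ sin(x) = 1/5, i.e. x = arcsin(1/5) + 2nπ or x = π − arcsin(1/5) + 2nπ; keep the solutions lying in [0, π].
  ⇒ x = asin(1/5) ≈ 0.2014, pi - asin(1/5) ≈ 2.9402

f''(x) = -5*cos(x)
Second-derivative test at each critical point:
  f''(0.2014) = -4.8990 < 0 → local maximum
  f''(2.9402) = 4.8990 > 0 → local minimum

Critical points: x = asin(1/5) ≈ 0.2014 (local maximum); x = pi - asin(1/5) ≈ 2.9402 (local minimum)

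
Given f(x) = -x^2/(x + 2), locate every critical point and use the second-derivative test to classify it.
f'(x) = x*(-x - 4)/(x + 2)^2

Solve f'(x) = 0:
  f'(x) = -x*(x + 4)/(x + 2)^2; the denominator is positive wherever f is defined, so f'(x) = 0 ⇔ -x^2 - 4*x = 0.
  Factor: -x^2 - 4*x = -x*(x + 4) = 0.
  ⇒ x = -4, 0

f''(x) = -8/(x^3 + 6*x^2 + 12*x + 8)
Second-derivative test at each critical point:
  f''(-4) = 1 > 0 → local minimum
  f''(0) = -1 < 0 → local maximum

Critical points: x = -4 (local minimum); x = 0 (local maximum)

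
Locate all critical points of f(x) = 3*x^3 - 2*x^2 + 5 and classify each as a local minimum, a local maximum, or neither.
f'(x) = x*(9*x - 4)

Solve f'(x) = 0:
  Factor: 9*x^2 - 4*x = x*(9*x - 4) = 0.
  ⇒ x = 0, 4/9

f''(x) = 18*x - 4
Second-derivative test at each critical point:
  f''(0) = -4 < 0 → local maximum
  f''(4/9) = 4 > 0 → local minimum

Critical points: x = 0 (local maximum); x = 4/9 (local minimum)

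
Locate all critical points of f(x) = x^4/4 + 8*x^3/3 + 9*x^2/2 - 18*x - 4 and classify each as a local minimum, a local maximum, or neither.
f'(x) = x^3 + 8*x^2 + 9*x - 18

Solve f'(x) = 0:
  Factor: x^3 + 8*x^2 + 9*x - 18 = (x - 1)*(x + 3)*(x + 6) = 0.
  ⇒ x = -6, -3, 1

f''(x) = 3*x^2 + 16*x + 9
Second-derivative test at each critical point:
  f''(-6) = 21 > 0 → local minimum
  f''(-3) = -12 < 0 → local maximum
  f''(1) = 28 > 0 → local minimum

Critical points: x = -6 (local minimum); x = -3 (local maximum); x = 1 (local minimum)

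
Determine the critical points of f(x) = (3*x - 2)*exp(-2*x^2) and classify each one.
f'(x) = (-4*x*(3*x - 2) + 3)*exp(-2*x^2)

Solve f'(x) = 0:
  f'(x) = (-12*x^2 + 8*x + 3)·exp(-2*x^2) and exp(-2*x^2) > 0 for every x, so f'(x) = 0 ⇔ -12*x^2 + 8*x + 3 = 0.
  12*x^2 - 8*x - 3 = 0 has no rational roots; quadratic formula: x = (8 ± √208)/24.
  ⇒ x = 1/3 - sqrt(13)/6 ≈ -0.2676, 1/3 + sqrt(13)/6 ≈ 0.9343

f''(x) = 4*(4*x^2*(3*x - 2) - 9*x + 2)*exp(-2*x^2)
Second-derivative test at each critical point:
  f''(-0.2676) = 12.4979 > 0 → local minimum
  f''(0.9343) = -2.5171 < 0 → local maximum

Critical points: x = 1/3 - sqrt(13)/6 ≈ -0.2676 (local minimum); x = 1/3 + sqrt(13)/6 ≈ 0.9343 (local maximum)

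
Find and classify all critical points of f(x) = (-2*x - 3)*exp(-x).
f'(x) = (2*x + 1)*exp(-x)

Solve f'(x) = 0:
  f'(x) = (2*x + 1)·exp(-x) and exp(-x) > 0 for every x, so f'(x) = 0 ⇔ 2*x + 1 = 0.
  2*x + 1 = 0.
  ⇒ x = -1/2

f''(x) = (1 - 2*x)*exp(-x)
Second-derivative test at each critical point:
  f''(-1/2) = 3.2974 > 0 → local minimum

Critical points: x = -1/2 (local minimum)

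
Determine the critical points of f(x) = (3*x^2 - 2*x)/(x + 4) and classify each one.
f'(x) = (3*x^2 + 24*x - 8)/(x^2 + 8*x + 16)

Solve f'(x) = 0:
  f'(x) = (3*x^2 + 24*x - 8)/(x + 4)^2; the denominator is positive wherever f is defined, so f'(x) = 0 ⇔ 3*x^2 + 24*x - 8 = 0.
  3*x^2 + 24*x - 8 = 0 has no rational roots; quadratic formula: x = (-24 ± √672)/6.
  ⇒ x = -2*sqrt(42)/3 - 4 ≈ -8.3205, -4 + 2*sqrt(42)/3 ≈ 0.3205

f''(x) = 112/(x^3 + 12*x^2 + 48*x + 64)
Second-derivative test at each critical point:
  f''(-8.3205) = -1.3887 < 0 → local maximum
  f''(0.3205) = 1.3887 > 0 → local minimum

Critical points: x = -2*sqrt(42)/3 - 4 ≈ -8.3205 (local maximum); x = -4 + 2*sqrt(42)/3 ≈ 0.3205 (local minimum)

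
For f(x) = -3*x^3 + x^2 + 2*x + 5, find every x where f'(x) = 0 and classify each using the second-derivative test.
f'(x) = -9*x^2 + 2*x + 2

Solve f'(x) = 0:
  9*x^2 - 2*x - 2 = 0 has no rational roots; quadratic formula: x = (2 ± √76)/18.
  ⇒ x = 1/9 - sqrt(19)/9 ≈ -0.3732, 1/9 + sqrt(19)/9 ≈ 0.5954

f''(x) = 2 - 18*x
Second-derivative test at each critical point:
  f''(-0.3732) = 8.7178 > 0 → local minimum
  f''(0.5954) = -8.7178 < 0 → local maximum

Critical points: x = 1/9 - sqrt(19)/9 ≈ -0.3732 (local minimum); x = 1/9 + sqrt(19)/9 ≈ 0.5954 (local maximum)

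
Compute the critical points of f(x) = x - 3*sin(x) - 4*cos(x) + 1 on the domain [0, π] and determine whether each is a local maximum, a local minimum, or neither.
f'(x) = 4*sin(x) - 3*cos(x) + 1

Solve f'(x) = 0 on [0, π]:
  f'(x) = 0 ⇔ 4*sin(x) - 3*cos(x) = -1. Write the left side as R·cos(x + φ) with R = √((-3)² + (-4)²) = 5, cos φ = -3/5, sin φ = -4/5; then cos(x + φ) = -1/5. Solve for x and keep the solutions lying in [0, π].
  ⇒ x = atan((-4 + 6*sqrt(6))/(3 + 8*sqrt(6))) ≈ 0.4421

f''(x) = 3*sin(x) + 4*cos(x)
Second-derivative test at each critical point:
  f''(0.4421) = 4.8990 > 0 → local minimum

Critical points: x = atan((-4 + 6*sqrt(6))/(3 + 8*sqrt(6))) ≈ 0.4421 (local minimum)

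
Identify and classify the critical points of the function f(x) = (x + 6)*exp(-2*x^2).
f'(x) = (-4*x*(x + 6) + 1)*exp(-2*x^2)

Solve f'(x) = 0:
  f'(x) = (-4*x^2 - 24*x + 1)·exp(-2*x^2) and exp(-2*x^2) > 0 for every x, so f'(x) = 0 ⇔ -4*x^2 - 24*x + 1 = 0.
  4*x^2 + 24*x - 1 = 0 has no rational roots; quadratic formula: x = (-24 ± √592)/8.
  ⇒ x = -sqrt(37)/2 - 3 ≈ -6.0414, -3 + sqrt(37)/2 ≈ 0.0414

f''(x) = 4*(4*x^2*(x + 6) - 3*x - 6)*exp(-2*x^2)
Second-derivative test at each critical point:
  f''(-6.0414) = 4.832e-31 > 0 → local minimum
  f''(0.0414) = -24.2479 < 0 → local maximum

Critical points: x = -sqrt(37)/2 - 3 ≈ -6.0414 (local minimum); x = -3 + sqrt(37)/2 ≈ 0.0414 (local maximum)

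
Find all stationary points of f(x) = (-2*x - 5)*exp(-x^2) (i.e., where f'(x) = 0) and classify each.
f'(x) = 2*(x*(2*x + 5) - 1)*exp(-x^2)

Solve f'(x) = 0:
  f'(x) = (4*x^2 + 10*x - 2)·exp(-x^2) and exp(-x^2) > 0 for every x, so f'(x) = 0 ⇔ 4*x^2 + 10*x - 2 = 0.
  Factor: 4*x^2 + 10*x - 2 = 2*(2*x^2 + 5*x - 1); 2*x^2 + 5*x - 1 = 0 has no rational roots; quadratic formula: x = (-5 ± √33)/4.
  ⇒ x = -sqrt(33)/4 - 5/4 ≈ -2.6861, -5/4 + sqrt(33)/4 ≈ 0.1861

f''(x) = 2*(-4*x^3 - 10*x^2 + 6*x + 5)*exp(-x^2)
Second-derivative test at each critical point:
  f''(-2.6861) = -0.0084 < 0 → local maximum
  f''(0.1861) = 11.0979 > 0 → local minimum

Critical points: x = -sqrt(33)/4 - 5/4 ≈ -2.6861 (local maximum); x = -5/4 + sqrt(33)/4 ≈ 0.1861 (local minimum)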